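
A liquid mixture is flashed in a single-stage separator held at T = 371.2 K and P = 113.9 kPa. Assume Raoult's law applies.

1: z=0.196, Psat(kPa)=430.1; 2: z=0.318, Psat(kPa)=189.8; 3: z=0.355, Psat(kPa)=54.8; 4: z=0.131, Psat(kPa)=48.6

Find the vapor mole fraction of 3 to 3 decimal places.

Raoult's law: Kᵢ = Pᵢˢᵃᵗ/P = Pᵢˢᵃᵗ/113.9.
  K_1 = 430.1/113.9 = 3.77612, K_2 = 189.8/113.9 = 1.66637, K_3 = 54.8/113.9 = 0.48112, K_4 = 48.6/113.9 = 0.42669
Rachford–Rice: g(β) = Σ zᵢ(Kᵢ−1)/(1+β(Kᵢ−1)) = 0.
Check two-phase: ΣzᵢKᵢ = 1.497 > 1 and Σzᵢ/Kᵢ = 1.288 > 1, so g(0) = 0.497 > 0 and g(1) = -0.288 < 0.
Newton–Raphson from β = 0.33:
  β = 0.330: g = 0.1428, g' = -0.711 → β = 0.531
  β = 0.531: g = 0.0143, g' = -0.595 → β = 0.555
Converged at β = 0.555.
Compositions from xᵢ = zᵢ/(1+β(Kᵢ−1)), yᵢ = Kᵢxᵢ:
  1: x = 0.077, y = 0.291
  2: x = 0.232, y = 0.387
  3: x = 0.499, y = 0.240
  4: x = 0.192, y = 0.082

y_3 = 0.240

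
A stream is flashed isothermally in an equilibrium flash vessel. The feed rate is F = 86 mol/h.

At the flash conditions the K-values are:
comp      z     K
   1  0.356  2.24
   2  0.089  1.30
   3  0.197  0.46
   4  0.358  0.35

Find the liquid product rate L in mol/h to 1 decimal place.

L = 69.9 mol/h

Let ψ = V/F and solve Σ zᵢ(Kᵢ−1)/(1+ψ(Kᵢ−1)) = 0.
Check two-phase: ΣzᵢKᵢ = 1.129 > 1 and Σzᵢ/Kᵢ = 1.679 > 1, so g(0) = 0.129 > 0 and g(1) = -0.679 < 0.
Newton iteration, ψ⁰ = 0.48:
  ψ = 0.480: g = -0.1818, g' = -0.645 → ψ = 0.198
  ψ = 0.198: g = -0.0068, g' = -0.631 → ψ = 0.188
Converged at ψ = 0.188.
Then V = ψ·F = 0.1876·86 = 16.1 mol/h and L = F − V = 69.9 mol/h.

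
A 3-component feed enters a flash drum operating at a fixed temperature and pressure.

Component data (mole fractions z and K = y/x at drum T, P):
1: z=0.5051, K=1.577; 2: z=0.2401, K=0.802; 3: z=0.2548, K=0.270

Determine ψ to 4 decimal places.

ψ = 0.1818

Let ψ = V/F and solve Σ zᵢ(Kᵢ−1)/(1+ψ(Kᵢ−1)) = 0.
Feasibility: ΣzᵢKᵢ = 1.0579, Σzᵢ/Kᵢ = 1.5634 — both > 1, two phases present.
Newton–Raphson from ψ = 0.43:
  ψ = 0.4300: g = -0.08956, g' = -0.4076 → ψ = 0.2103
  ψ = 0.2103: g = -0.00944, g' = -0.3335 → ψ = 0.1820
  ψ = 0.1820: g = -0.00007, g' = -0.3284 → ψ = 0.1818
Converged at ψ = 0.1818.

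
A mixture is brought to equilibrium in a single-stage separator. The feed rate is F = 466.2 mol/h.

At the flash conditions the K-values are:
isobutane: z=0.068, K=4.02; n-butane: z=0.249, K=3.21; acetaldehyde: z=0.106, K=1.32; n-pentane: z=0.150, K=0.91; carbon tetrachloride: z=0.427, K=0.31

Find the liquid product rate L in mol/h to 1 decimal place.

L = 282.8 mol/h

Iterate (Newton) starting at β = 0.68:
  β = 0.680: g = -0.2545, g' = -0.991 → β = 0.423
  β = 0.423: g = -0.0258, g' = -0.860 → β = 0.393
Converged at β = 0.393.
Then V = β·F = 0.3933·466.2 = 183.4 mol/h and L = F − V = 282.8 mol/h.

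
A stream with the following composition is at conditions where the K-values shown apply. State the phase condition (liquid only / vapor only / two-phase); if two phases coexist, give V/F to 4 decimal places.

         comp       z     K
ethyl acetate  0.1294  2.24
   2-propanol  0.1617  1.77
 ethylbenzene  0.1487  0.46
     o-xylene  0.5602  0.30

liquid only

ΣzᵢKᵢ = 0.8125; Σzᵢ/Kᵢ = 2.3397.
Since ΣzᵢKᵢ < 1 the mixture is below its bubble point — single liquid phase.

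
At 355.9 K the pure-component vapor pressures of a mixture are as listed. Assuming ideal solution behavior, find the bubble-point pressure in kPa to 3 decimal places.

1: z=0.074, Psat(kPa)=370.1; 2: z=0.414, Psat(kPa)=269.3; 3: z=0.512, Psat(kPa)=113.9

At the bubble point ψ → 0, so ΣzᵢKᵢ = 1 with Kᵢ = Pᵢˢᵃᵗ/P ⇒ P = ΣzᵢPᵢˢᵃᵗ.
P = 0.074·370.1 + 0.414·269.3 + 0.512·113.9 = 197.194 kPa

Pbub = 197.194 kPa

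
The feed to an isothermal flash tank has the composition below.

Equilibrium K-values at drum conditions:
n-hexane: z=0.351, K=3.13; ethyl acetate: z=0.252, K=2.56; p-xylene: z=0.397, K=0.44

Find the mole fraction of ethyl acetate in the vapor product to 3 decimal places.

Rachford–Rice: g(V/F) = Σ zᵢ(Kᵢ−1)/(1+V/F(Kᵢ−1)) = 0.
Feasibility: ΣzᵢKᵢ = 1.918, Σzᵢ/Kᵢ = 1.113 — both > 1, two phases present.
Newton iteration, V/F⁰ = 0.42:
  V/F = 0.420: g = 0.3414, g' = -0.880 → V/F = 0.808
  V/F = 0.808: g = 0.0427, g' = -0.750 → V/F = 0.865
  V/F = 0.865: g = -0.0007, g' = -0.776 → V/F = 0.864
Converged at V/F = 0.864.
Compositions from xᵢ = zᵢ/(1+V/F(Kᵢ−1)), yᵢ = Kᵢxᵢ:
  n-hexane: x = 0.124, y = 0.387
  ethyl acetate: x = 0.107, y = 0.275
  p-xylene: x = 0.769, y = 0.338

y_ethyl acetate = 0.275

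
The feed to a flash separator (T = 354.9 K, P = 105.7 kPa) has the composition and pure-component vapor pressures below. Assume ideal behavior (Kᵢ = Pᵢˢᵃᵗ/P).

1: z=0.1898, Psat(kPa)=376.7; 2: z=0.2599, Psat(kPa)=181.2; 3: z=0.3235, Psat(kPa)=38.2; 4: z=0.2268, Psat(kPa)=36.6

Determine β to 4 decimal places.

Raoult's law: Kᵢ = Pᵢˢᵃᵗ/P = Pᵢˢᵃᵗ/105.7.
  K_1 = 376.7/105.7 = 3.563860, K_2 = 181.2/105.7 = 1.714286, K_3 = 38.2/105.7 = 0.361400, K_4 = 36.6/105.7 = 0.346263
Material balance + equilibrium reduce to Σ zᵢ(Kᵢ−1)/(1+β(Kᵢ−1)) = 0.
g(0) = ΣzᵢKᵢ − 1 = 0.3174 and g(1) = 1 − Σzᵢ/Kᵢ = -0.7550, so a root lies in (0, 1).
Newton iteration, β⁰ = 0.49:
  β = 0.4900: g = -0.16563, g' = -0.8071 → β = 0.2848
  β = 0.2848: g = 0.00083, g' = -0.8518 → β = 0.2858
Converged at β = 0.2858.

β = 0.2858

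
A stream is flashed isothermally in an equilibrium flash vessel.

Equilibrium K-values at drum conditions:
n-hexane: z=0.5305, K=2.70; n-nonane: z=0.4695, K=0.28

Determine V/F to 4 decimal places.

Binary case is linear: z₁(K₁−1)(1+V/F(K₂−1)) + z₂(K₂−1)(1+V/F(K₁−1)) = 0
⇒ V/F = [z₁(K₁−1)+z₂(K₂−1)] / [−(K₁−1)(K₂−1)] = 0.56381/1.22400 = 0.4606

V/F = 0.4606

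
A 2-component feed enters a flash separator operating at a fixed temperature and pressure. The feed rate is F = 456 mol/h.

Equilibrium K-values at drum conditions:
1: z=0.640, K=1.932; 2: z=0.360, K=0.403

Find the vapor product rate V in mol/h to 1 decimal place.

Material balance + equilibrium reduce to Σ zᵢ(Kᵢ−1)/(1+ψ(Kᵢ−1)) = 0.
Feasibility: ΣzᵢKᵢ = 1.382, Σzᵢ/Kᵢ = 1.225 — both > 1, two phases present.
Iterate (Newton) starting at ψ = 0.5:
  ψ = 0.500: g = 0.1005, g' = -0.519 → ψ = 0.693
  ψ = 0.693: g = -0.0045, g' = -0.579 → ψ = 0.686
Converged at ψ = 0.686.
Then V = ψ·F = 0.6858·456 = 312.7 mol/h and L = F − V = 143.3 mol/h.

V = 312.7 mol/h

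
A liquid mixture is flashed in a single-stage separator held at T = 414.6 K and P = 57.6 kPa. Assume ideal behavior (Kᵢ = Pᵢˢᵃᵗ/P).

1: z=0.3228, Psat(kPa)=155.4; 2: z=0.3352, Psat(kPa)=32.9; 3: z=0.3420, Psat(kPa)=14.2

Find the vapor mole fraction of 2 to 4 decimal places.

y_2 = 0.2039

Raoult's law: Kᵢ = Pᵢˢᵃᵗ/P = Pᵢˢᵃᵗ/57.6.
  K_1 = 155.4/57.6 = 2.697917, K_2 = 32.9/57.6 = 0.571181, K_3 = 14.2/57.6 = 0.246528
Material balance + equilibrium reduce to Σ zᵢ(Kᵢ−1)/(1+ψ(Kᵢ−1)) = 0.
Feasibility: ΣzᵢKᵢ = 1.1467, Σzᵢ/Kᵢ = 2.0938 — both > 1, two phases present.
Iterate (Newton) starting at ψ = 0.63:
  ψ = 0.6300: g = -0.42267, g' = -1.0366 → ψ = 0.2222
  ψ = 0.2222: g = -0.07047, g' = -0.8460 → ψ = 0.1389
  ψ = 0.1389: g = 0.00280, g' = -0.9212 → ψ = 0.1420
Converged at ψ = 0.1420.
Compositions from xᵢ = zᵢ/(1+ψ(Kᵢ−1)), yᵢ = Kᵢxᵢ:
  1: x = 0.2601, y = 0.7017
  2: x = 0.3569, y = 0.2039
  3: x = 0.3830, y = 0.0944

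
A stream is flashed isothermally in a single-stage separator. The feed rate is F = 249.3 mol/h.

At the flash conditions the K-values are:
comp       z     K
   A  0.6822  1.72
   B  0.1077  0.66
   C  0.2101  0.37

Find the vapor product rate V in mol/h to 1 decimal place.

Material balance + equilibrium reduce to Σ zᵢ(Kᵢ−1)/(1+V/F(Kᵢ−1)) = 0.
Feasibility: ΣzᵢKᵢ = 1.3222, Σzᵢ/Kᵢ = 1.1276 — both > 1, two phases present.
Newton–Raphson from V/F = 0.32:
  V/F = 0.3200: g = 0.19233, g' = -0.3801 → V/F = 0.8260
  V/F = 0.8260: g = -0.01889, g' = -0.5256 → V/F = 0.7901
  V/F = 0.7901: g = -0.00052, g' = -0.4975 → V/F = 0.7890
Converged at V/F = 0.7890.
Then V = V/F·F = 0.7890·249.3 = 196.7 mol/h and L = F − V = 52.6 mol/h.

V = 196.7 mol/h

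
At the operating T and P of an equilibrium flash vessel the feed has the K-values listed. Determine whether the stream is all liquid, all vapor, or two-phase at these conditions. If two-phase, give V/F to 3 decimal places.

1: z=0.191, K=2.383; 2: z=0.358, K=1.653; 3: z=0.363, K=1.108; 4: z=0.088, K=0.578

all vapor

ΣzᵢKᵢ = 1.500; Σzᵢ/Kᵢ = 0.777.
Since Σzᵢ/Kᵢ < 1 the mixture is above its dew point — single vapor phase.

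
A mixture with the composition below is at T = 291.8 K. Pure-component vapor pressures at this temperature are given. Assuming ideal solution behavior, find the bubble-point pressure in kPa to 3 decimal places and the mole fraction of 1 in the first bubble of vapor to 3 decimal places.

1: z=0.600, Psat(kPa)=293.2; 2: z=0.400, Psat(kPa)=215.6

Pbub = 262.160 kPa, y_1 = 0.671

At the bubble point ψ → 0, so ΣzᵢKᵢ = 1 with Kᵢ = Pᵢˢᵃᵗ/P ⇒ P = ΣzᵢPᵢˢᵃᵗ.
P = 0.600·293.2 + 0.400·215.6 = 262.160 kPa
yᵢ = zᵢPᵢˢᵃᵗ/P ⇒ y_1 = 0.600·293.2/262.160 = 0.671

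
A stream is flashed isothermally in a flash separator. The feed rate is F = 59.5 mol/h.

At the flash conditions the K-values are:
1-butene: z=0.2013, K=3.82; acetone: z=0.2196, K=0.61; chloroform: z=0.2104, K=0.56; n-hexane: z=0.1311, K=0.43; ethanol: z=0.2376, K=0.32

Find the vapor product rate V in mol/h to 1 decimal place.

V = 6.2 mol/h

Newton–Raphson from V/F = 0.5:
  V/F = 0.5000: g = -0.33884, g' = -0.7296 → V/F = 0.0356
  V/F = 0.0356: g = 0.09312, g' = -1.5582 → V/F = 0.0954
  V/F = 0.0954: g = 0.00998, g' = -1.2479 → V/F = 0.1034
  V/F = 0.1034: g = 0.00013, g' = -1.2159 → V/F = 0.1035
Converged at V/F = 0.1035.
Then V = V/F·F = 0.1035·59.5 = 6.2 mol/h and L = F − V = 53.3 mol/h.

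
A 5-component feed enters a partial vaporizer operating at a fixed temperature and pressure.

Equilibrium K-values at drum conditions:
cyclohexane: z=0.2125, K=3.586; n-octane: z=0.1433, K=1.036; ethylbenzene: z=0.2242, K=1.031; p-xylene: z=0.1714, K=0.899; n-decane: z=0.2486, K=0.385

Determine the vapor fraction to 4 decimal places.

Rachford–Rice: g(ψ) = Σ zᵢ(Kᵢ−1)/(1+ψ(Kᵢ−1)) = 0.
Feasibility: ΣzᵢKᵢ = 1.3914, Σzᵢ/Kᵢ = 1.2514 — both > 1, two phases present.
Newton–Raphson from ψ = 0.5:
  ψ = 0.5000: g = 0.01255, g' = -0.4687 → ψ = 0.5268
  ψ = 0.5268: g = 0.00008, g' = -0.4627 → ψ = 0.5270
Converged at ψ = 0.5270.

ψ = 0.5270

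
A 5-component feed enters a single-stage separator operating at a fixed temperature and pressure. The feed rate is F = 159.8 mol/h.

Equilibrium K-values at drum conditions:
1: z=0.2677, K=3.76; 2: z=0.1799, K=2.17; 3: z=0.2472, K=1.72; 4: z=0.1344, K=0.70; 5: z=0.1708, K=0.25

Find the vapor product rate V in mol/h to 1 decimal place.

Rachford–Rice: g(β) = Σ zᵢ(Kᵢ−1)/(1+β(Kᵢ−1)) = 0.
g(0) = ΣzᵢKᵢ − 1 = 0.9589 and g(1) = 1 − Σzᵢ/Kᵢ = -0.1730, so a root lies in (0, 1).
Iterate (Newton) starting at β = 0.5:
  β = 0.5000: g = 0.32171, g' = -0.7900 → β = 0.9072
  β = 0.9072: g = -0.03561, g' = -1.2345 → β = 0.8784
  β = 0.8784: g = -0.00157, g' = -1.1294 → β = 0.8770
Converged at β = 0.8770.
Then V = β·F = 0.8770·159.8 = 140.1 mol/h and L = F − V = 19.7 mol/h.

V = 140.1 mol/h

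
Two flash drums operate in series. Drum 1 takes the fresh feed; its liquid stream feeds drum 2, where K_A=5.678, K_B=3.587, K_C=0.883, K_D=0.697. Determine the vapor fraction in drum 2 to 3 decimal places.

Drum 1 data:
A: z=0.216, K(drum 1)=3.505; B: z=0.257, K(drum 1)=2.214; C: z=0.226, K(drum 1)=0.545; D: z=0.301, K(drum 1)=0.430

Drum 1:
Newton–Raphson from ψ₁ = 0.5:
  ψ₁ = 0.500: g = 0.0613, g' = -0.684 → ψ₁ = 0.590
  ψ₁ = 0.590: g = 0.0013, g' = -0.659 → ψ₁ = 0.592
Converged at ψ₁ = 0.592.
Drum-1 compositions:
  A: x = 0.087, y = 0.305
  B: x = 0.150, y = 0.331
  C: x = 0.309, y = 0.169
  D: x = 0.454, y = 0.195
Drum-2 feed = drum-1 liquid: z₂ = (0.0870, 0.1496, 0.3092, 0.4542).
Drum 2:
Material balance + equilibrium reduce to Σ zᵢ(Kᵢ−1)/(1+ψ₂(Kᵢ−1)) = 0.
g(0) = ΣzᵢKᵢ − 1 = 0.620 and g(1) = 1 − Σzᵢ/Kᵢ = -0.059, so a root lies in (0, 1).
Newton iteration, ψ₂⁰ = 0.42:
  ψ₂ = 0.420: g = 0.1270, g' = -0.506 → ψ₂ = 0.671
  ψ₂ = 0.671: g = 0.0278, g' = -0.316 → ψ₂ = 0.759
  ψ₂ = 0.759: g = 0.0016, g' = -0.281 → ψ₂ = 0.765
Converged at ψ₂ = 0.765.
  A: x = 0.019, y = 0.108
  B: x = 0.050, y = 0.180
  C: x = 0.340, y = 0.300
  D: x = 0.591, y = 0.412

V/F (drum 2) = 0.765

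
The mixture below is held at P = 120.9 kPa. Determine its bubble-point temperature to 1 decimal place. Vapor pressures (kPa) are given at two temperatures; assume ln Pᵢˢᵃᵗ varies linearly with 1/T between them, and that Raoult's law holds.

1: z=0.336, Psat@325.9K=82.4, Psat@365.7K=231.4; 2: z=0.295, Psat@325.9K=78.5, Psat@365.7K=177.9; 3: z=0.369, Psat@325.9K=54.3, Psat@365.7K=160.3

Bubble-point temperature: ΣzᵢPᵢˢᵃᵗ(T) = P. Interpolate ln Pᵢˢᵃᵗ = aᵢ + bᵢ/T.
  T = 325.9 K: ΣzᵢPᵢˢᵃᵗ = 70.88 kPa
  T = 365.7 K: ΣzᵢPᵢˢᵃᵗ = 189.38 kPa
  T = 345.8 K: ΣzᵢPᵢˢᵃᵗ = 119.00 kPa
  T = 355.8 K: ΣzᵢPᵢˢᵃᵗ = 151.23 kPa
  T = 350.8 K: ΣzᵢPᵢˢᵃᵗ = 134.37 kPa
  T = 348.3 K: ΣzᵢPᵢˢᵃᵗ = 126.51 kPa
Interpolating between 345.8 K and 348.3 K gives T ≈ 346.4 K.

T = 346.4 K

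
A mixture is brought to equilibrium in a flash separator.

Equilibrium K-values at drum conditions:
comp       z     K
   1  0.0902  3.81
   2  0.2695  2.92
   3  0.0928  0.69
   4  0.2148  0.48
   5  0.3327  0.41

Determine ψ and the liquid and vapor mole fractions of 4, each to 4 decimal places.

Material balance + equilibrium reduce to Σ zᵢ(Kᵢ−1)/(1+ψ(Kᵢ−1)) = 0.
g(0) = ΣzᵢKᵢ − 1 = 0.4341 and g(1) = 1 − Σzᵢ/Kᵢ = -0.5094, so a root lies in (0, 1).
Newton iteration, ψ⁰ = 0.5:
  ψ = 0.5000: g = -0.09403, g' = -0.7333 → ψ = 0.3718
  ψ = 0.3718: g = 0.00345, g' = -0.7993 → ψ = 0.3761
Converged at ψ = 0.3761.
Compositions from xᵢ = zᵢ/(1+ψ(Kᵢ−1)), yᵢ = Kᵢxᵢ:
  1: x = 0.0439, y = 0.1671
  2: x = 0.1565, y = 0.4570
  3: x = 0.1050, y = 0.0725
  4: x = 0.2670, y = 0.1282
  5: x = 0.4276, y = 0.1753

ψ = 0.3761, x_4 = 0.2670, y_4 = 0.1282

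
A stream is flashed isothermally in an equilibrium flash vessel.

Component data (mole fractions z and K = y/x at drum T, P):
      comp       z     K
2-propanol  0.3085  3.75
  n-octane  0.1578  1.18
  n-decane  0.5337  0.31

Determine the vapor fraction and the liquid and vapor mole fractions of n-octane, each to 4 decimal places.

Let ψ = V/F and solve Σ zᵢ(Kᵢ−1)/(1+ψ(Kᵢ−1)) = 0.
g(0) = ΣzᵢKᵢ − 1 = 0.5085 and g(1) = 1 − Σzᵢ/Kᵢ = -0.9376, so a root lies in (0, 1).
Newton–Raphson from ψ = 0.5:
  ψ = 0.5000: g = -0.17895, g' = -1.0102 → ψ = 0.3229
  ψ = 0.3229: g = 0.00243, g' = -1.0798 → ψ = 0.3251
Converged at ψ = 0.3251.
Compositions from xᵢ = zᵢ/(1+ψ(Kᵢ−1)), yᵢ = Kᵢxᵢ:
  2-propanol: x = 0.1629, y = 0.6108
  n-octane: x = 0.1491, y = 0.1759
  n-decane: x = 0.6880, y = 0.2133

ψ = 0.3251, x_n-octane = 0.1491, y_n-octane = 0.1759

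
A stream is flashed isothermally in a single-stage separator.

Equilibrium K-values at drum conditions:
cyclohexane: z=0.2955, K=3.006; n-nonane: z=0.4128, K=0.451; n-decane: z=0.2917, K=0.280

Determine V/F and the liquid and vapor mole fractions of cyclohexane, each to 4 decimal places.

V/F = 0.1248, x_cyclohexane = 0.2363, y_cyclohexane = 0.7104

Iterate (Newton) starting at V/F = 0.5:
  V/F = 0.5000: g = -0.34459, g' = -0.9019 → V/F = 0.1179
  V/F = 0.1179: g = 0.00753, g' = -1.1004 → V/F = 0.1248
Converged at V/F = 0.1248.
Compositions from xᵢ = zᵢ/(1+V/F(Kᵢ−1)), yᵢ = Kᵢxᵢ:
  cyclohexane: x = 0.2363, y = 0.7104
  n-nonane: x = 0.4432, y = 0.1999
  n-decane: x = 0.3205, y = 0.0897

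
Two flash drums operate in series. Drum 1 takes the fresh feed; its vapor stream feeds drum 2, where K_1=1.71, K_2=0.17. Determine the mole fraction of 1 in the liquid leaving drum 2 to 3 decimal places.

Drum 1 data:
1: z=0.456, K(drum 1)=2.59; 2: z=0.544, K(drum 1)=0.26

x_1 (drum 2) = 0.539

Drum 1:
Let ψ₁ = V/F and solve Σ zᵢ(Kᵢ−1)/(1+ψ₁(Kᵢ−1)) = 0.
g(0) = ΣzᵢKᵢ − 1 = 0.322 and g(1) = 1 − Σzᵢ/Kᵢ = -1.268, so a root lies in (0, 1).
Binary case is linear: z₁(K₁−1)(1+ψ₁(K₂−1)) + z₂(K₂−1)(1+ψ₁(K₁−1)) = 0
⇒ ψ₁ = [z₁(K₁−1)+z₂(K₂−1)] / [−(K₁−1)(K₂−1)] = 0.3225/1.1766 = 0.274
Drum-1 compositions:
  1: x = 0.318, y = 0.823
  2: x = 0.682, y = 0.177
Drum-2 feed = drum-1 vapor: z₂ = (0.8226, 0.1774).
Drum 2:
Let ψ₂ = V/F and solve Σ zᵢ(Kᵢ−1)/(1+ψ₂(Kᵢ−1)) = 0.
Feasibility: ΣzᵢKᵢ = 1.437, Σzᵢ/Kᵢ = 1.525 — both > 1, two phases present.
Binary case is linear: z₁(K₁−1)(1+ψ₂(K₂−1)) + z₂(K₂−1)(1+ψ₂(K₁−1)) = 0
⇒ ψ₂ = [z₁(K₁−1)+z₂(K₂−1)] / [−(K₁−1)(K₂−1)] = 0.4368/0.5893 = 0.741
  1: x = 0.539, y = 0.922
  2: x = 0.461, y = 0.078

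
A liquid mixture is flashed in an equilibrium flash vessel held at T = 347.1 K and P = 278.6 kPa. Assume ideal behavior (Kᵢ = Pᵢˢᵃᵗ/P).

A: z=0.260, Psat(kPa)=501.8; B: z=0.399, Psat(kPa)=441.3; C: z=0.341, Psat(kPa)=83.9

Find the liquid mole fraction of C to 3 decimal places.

Raoult's law: Kᵢ = Pᵢˢᵃᵗ/P = Pᵢˢᵃᵗ/278.6.
  K_A = 501.8/278.6 = 1.80115, K_B = 441.3/278.6 = 1.58399, K_C = 83.9/278.6 = 0.30115
Newton iteration, β⁰ = 0.5:
  β = 0.500: g = -0.0372, g' = -0.560 → β = 0.434
  β = 0.434: g = -0.0014, g' = -0.521 → β = 0.431
Converged at β = 0.431.
Compositions from xᵢ = zᵢ/(1+β(Kᵢ−1)), yᵢ = Kᵢxᵢ:
  A: x = 0.193, y = 0.348
  B: x = 0.319, y = 0.505
  C: x = 0.488, y = 0.147

x_C = 0.488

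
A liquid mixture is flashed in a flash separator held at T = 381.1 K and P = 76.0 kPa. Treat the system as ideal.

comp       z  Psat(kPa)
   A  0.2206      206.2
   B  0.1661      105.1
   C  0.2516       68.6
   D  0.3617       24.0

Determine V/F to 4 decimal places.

Raoult's law: Kᵢ = Pᵢˢᵃᵗ/P = Pᵢˢᵃᵗ/76.0.
  K_A = 206.2/76.0 = 2.713158, K_B = 105.1/76.0 = 1.382895, K_C = 68.6/76.0 = 0.902632, K_D = 24.0/76.0 = 0.315789
Newton–Raphson from V/F = 0.6:
  V/F = 0.6000: g = -0.20777, g' = -0.6635 → V/F = 0.2869
  V/F = 0.2869: g = -0.02243, g' = -0.5755 → V/F = 0.2479
  V/F = 0.2479: g = 0.00021, g' = -0.5874 → V/F = 0.2483
Converged at V/F = 0.2483.

V/F = 0.2483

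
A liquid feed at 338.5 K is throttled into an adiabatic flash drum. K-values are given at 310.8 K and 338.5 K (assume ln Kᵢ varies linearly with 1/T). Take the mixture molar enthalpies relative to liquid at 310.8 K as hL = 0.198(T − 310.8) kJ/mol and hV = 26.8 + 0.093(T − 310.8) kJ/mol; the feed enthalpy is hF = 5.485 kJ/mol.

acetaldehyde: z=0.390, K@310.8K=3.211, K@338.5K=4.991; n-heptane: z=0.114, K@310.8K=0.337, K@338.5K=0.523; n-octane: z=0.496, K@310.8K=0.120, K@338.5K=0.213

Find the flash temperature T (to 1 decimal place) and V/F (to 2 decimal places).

Adiabatic flash: solve Rachford–Rice at each trial T, then check hF = ψ·hV(T) + (1−ψ)·hL(T).
  T = 310.8 K: K = (3.211, 0.337, 0.120), RR gives ψ = 0.188, H_out = 5.034 kJ/mol
  T = 338.5 K: K = (4.991, 0.523, 0.213), RR gives ψ = 0.377, H_out = 14.493 kJ/mol
  T = 324.6 K: K = (4.038, 0.423, 0.162), RR gives ψ = 0.291, H_out = 10.108 kJ/mol
  T = 317.7 K: K = (3.610, 0.379, 0.140), RR gives ψ = 0.243, H_out = 7.702 kJ/mol
  T = 314.2 K: K = (3.404, 0.357, 0.129), RR gives ψ = 0.216, H_out = 6.388 kJ/mol
  T = 312.5 K: K = (3.307, 0.347, 0.125), RR gives ψ = 0.202, H_out = 5.722 kJ/mol
Linear interpolation between T = 310.8 (H_out = 5.034) and T = 312.5 (H_out = 5.722) on hF = 5.485 gives T ≈ 311.9 K, at which ψ = 0.20.

T = 311.9 K, V/F = 0.20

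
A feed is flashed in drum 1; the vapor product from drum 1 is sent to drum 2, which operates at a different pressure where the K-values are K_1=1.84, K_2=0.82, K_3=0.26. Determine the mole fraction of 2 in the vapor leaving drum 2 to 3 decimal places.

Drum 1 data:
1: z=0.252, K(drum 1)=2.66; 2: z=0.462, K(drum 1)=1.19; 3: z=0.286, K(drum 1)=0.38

Drum 1:
Rachford–Rice: g(ψ₁) = Σ zᵢ(Kᵢ−1)/(1+ψ₁(Kᵢ−1)) = 0.
g(0) = ΣzᵢKᵢ − 1 = 0.329 and g(1) = 1 − Σzᵢ/Kᵢ = -0.236, so a root lies in (0, 1).
Newton–Raphson from ψ₁ = 0.5:
  ψ₁ = 0.500: g = 0.0518, g' = -0.452 → ψ₁ = 0.614
  ψ₁ = 0.614: g = -0.0008, g' = -0.470 → ψ₁ = 0.613
Converged at ψ₁ = 0.613.
Drum-1 compositions:
  1: x = 0.125, y = 0.332
  2: x = 0.414, y = 0.492
  3: x = 0.461, y = 0.175
Drum-2 feed = drum-1 vapor: z₂ = (0.3323, 0.4924, 0.1753).
Drum 2:
Material balance + equilibrium reduce to Σ zᵢ(Kᵢ−1)/(1+ψ₂(Kᵢ−1)) = 0.
g(0) = ΣzᵢKᵢ − 1 = 0.061 and g(1) = 1 − Σzᵢ/Kᵢ = -0.455, so a root lies in (0, 1).
Newton iteration, ψ₂⁰ = 0.46:
  ψ₂ = 0.460: g = -0.0920, g' = -0.362 → ψ₂ = 0.206
  ψ₂ = 0.206: g = -0.0070, g' = -0.321 → ψ₂ = 0.184
Converged at ψ₂ = 0.184.
  1: x = 0.288, y = 0.530
  2: x = 0.509, y = 0.418
  3: x = 0.203, y = 0.053

y_2 (drum 2) = 0.418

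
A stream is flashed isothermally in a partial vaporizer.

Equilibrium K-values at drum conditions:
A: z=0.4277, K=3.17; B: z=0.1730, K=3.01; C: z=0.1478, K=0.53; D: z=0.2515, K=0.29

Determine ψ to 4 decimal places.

Rachford–Rice: g(ψ) = Σ zᵢ(Kᵢ−1)/(1+ψ(Kᵢ−1)) = 0.
Feasibility: ΣzᵢKᵢ = 2.0278, Σzᵢ/Kᵢ = 1.3385 — both > 1, two phases present.
Iterate (Newton) starting at ψ = 0.49:
  ψ = 0.4900: g = 0.26092, g' = -1.0037 → ψ = 0.7500
  ψ = 0.7500: g = 0.00271, g' = -1.0608 → ψ = 0.7525
Converged at ψ = 0.7525.

ψ = 0.7525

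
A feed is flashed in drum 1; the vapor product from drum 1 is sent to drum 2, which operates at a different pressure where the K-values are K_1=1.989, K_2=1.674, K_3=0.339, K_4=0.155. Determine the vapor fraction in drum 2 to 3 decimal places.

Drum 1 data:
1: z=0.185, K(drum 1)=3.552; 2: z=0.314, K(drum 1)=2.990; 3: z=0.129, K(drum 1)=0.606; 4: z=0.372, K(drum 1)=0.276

Drum 1:
Iterate (Newton) starting at ψ₁ = 0.39:
  ψ₁ = 0.390: g = 0.1531, g' = -1.103 → ψ₁ = 0.529
  ψ₁ = 0.529: g = 0.0049, g' = -1.057 → ψ₁ = 0.533
Converged at ψ₁ = 0.533.
Drum-1 compositions:
  1: x = 0.078, y = 0.278
  2: x = 0.152, y = 0.455
  3: x = 0.163, y = 0.099
  4: x = 0.606, y = 0.167
Drum-2 feed = drum-1 vapor: z₂ = (0.2783, 0.4555, 0.0990, 0.1673).
Drum 2:
Rachford–Rice: g(ψ₂) = Σ zᵢ(Kᵢ−1)/(1+ψ₂(Kᵢ−1)) = 0.
g(0) = ΣzᵢKᵢ − 1 = 0.375 and g(1) = 1 − Σzᵢ/Kᵢ = -0.783, so a root lies in (0, 1).
Newton iteration, ψ₂⁰ = 0.31:
  ψ₂ = 0.310: g = 0.1908, g' = -0.589 → ψ₂ = 0.634
  ψ₂ = 0.634: g = -0.0329, g' = -0.887 → ψ₂ = 0.597
  ψ₂ = 0.597: g = -0.0013, g' = -0.817 → ψ₂ = 0.595
Converged at ψ₂ = 0.595.
  1: x = 0.175, y = 0.348
  2: x = 0.325, y = 0.544
  3: x = 0.163, y = 0.055
  4: x = 0.337, y = 0.052

V/F (drum 2) = 0.595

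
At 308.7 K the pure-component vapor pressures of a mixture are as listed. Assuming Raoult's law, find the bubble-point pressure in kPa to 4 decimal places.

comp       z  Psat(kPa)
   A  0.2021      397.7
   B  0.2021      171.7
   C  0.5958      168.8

At the bubble point ψ → 0, so ΣzᵢKᵢ = 1 with Kᵢ = Pᵢˢᵃᵗ/P ⇒ P = ΣzᵢPᵢˢᵃᵗ.
P = 0.2021·397.7 + 0.2021·171.7 + 0.5958·168.8 = 215.6468 kPa

Pbub = 215.6468 kPa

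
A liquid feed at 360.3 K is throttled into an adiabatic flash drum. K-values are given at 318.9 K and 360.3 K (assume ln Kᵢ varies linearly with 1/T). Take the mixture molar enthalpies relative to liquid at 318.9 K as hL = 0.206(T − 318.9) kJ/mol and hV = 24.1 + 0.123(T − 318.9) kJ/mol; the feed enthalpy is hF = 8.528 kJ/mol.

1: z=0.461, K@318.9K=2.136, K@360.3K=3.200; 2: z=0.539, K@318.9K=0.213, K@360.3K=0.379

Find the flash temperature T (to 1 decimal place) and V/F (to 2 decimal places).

Adiabatic flash: solve Rachford–Rice at each trial T, then check hF = ψ·hV(T) + (1−ψ)·hL(T).
  T = 318.9 K: K = (2.136, 0.213), RR gives ψ = 0.111, H_out = 2.682 kJ/mol
  T = 360.3 K: K = (3.200, 0.379), RR gives ψ = 0.497, H_out = 18.806 kJ/mol
  T = 339.6 K: K = (2.647, 0.289), RR gives ψ = 0.321, H_out = 11.454 kJ/mol
  T = 329.2 K: K = (2.385, 0.249), RR gives ψ = 0.225, H_out = 7.345 kJ/mol
  T = 334.4 K: K = (2.514, 0.269), RR gives ψ = 0.274, H_out = 9.455 kJ/mol
  T = 331.8 K: K = (2.449, 0.259), RR gives ψ = 0.250, H_out = 8.416 kJ/mol
  T = 333.1 K: K = (2.482, 0.264), RR gives ψ = 0.262, H_out = 8.939 kJ/mol
Linear interpolation between T = 331.8 (H_out = 8.416) and T = 333.1 (H_out = 8.939) on hF = 8.528 gives T ≈ 332.1 K, at which ψ = 0.25.

T = 332.1 K, V/F = 0.25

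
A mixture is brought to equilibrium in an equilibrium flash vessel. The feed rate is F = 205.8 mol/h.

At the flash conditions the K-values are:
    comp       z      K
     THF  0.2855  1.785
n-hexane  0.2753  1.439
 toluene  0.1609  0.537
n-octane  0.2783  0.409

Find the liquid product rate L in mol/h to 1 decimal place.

Newton–Raphson from ψ = 0.45:
  ψ = 0.4500: g = -0.05163, g' = -0.3685 → ψ = 0.3099
  ψ = 0.3099: g = -0.00168, g' = -0.3476 → ψ = 0.3051
Converged at ψ = 0.3051.
Then V = ψ·F = 0.3051·205.8 = 62.8 mol/h and L = F − V = 143.0 mol/h.

L = 143.0 mol/h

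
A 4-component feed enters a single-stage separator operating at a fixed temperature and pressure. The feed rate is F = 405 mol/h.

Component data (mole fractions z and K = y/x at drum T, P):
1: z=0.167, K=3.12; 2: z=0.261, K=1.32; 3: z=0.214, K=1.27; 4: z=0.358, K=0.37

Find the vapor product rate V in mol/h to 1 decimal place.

V = 175.0 mol/h

Rachford–Rice: g(β) = Σ zᵢ(Kᵢ−1)/(1+β(Kᵢ−1)) = 0.
Check two-phase: ΣzᵢKᵢ = 1.270 > 1 and Σzᵢ/Kᵢ = 1.387 > 1, so g(0) = 0.270 > 0 and g(1) = -0.387 < 0.
Iterate (Newton) starting at β = 0.5:
  β = 0.500: g = -0.0345, g' = -0.512 → β = 0.433
  β = 0.433: g = -0.0003, g' = -0.506 → β = 0.432
Converged at β = 0.432.
Then V = β·F = 0.4321·405 = 175.0 mol/h and L = F − V = 230.0 mol/h.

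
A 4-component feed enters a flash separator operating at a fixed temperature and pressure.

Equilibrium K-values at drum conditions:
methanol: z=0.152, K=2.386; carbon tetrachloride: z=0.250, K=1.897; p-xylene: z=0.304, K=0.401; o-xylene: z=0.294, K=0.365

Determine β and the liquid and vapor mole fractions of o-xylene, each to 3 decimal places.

β = 0.097, x_o-xylene = 0.313, y_o-xylene = 0.114

Newton iteration, β⁰ = 0.33:
  β = 0.330: g = -0.1456, g' = -0.616 → β = 0.094
  β = 0.094: g = 0.0018, g' = -0.656 → β = 0.097
Converged at β = 0.097.
Compositions from xᵢ = zᵢ/(1+β(Kᵢ−1)), yᵢ = Kᵢxᵢ:
  methanol: x = 0.134, y = 0.320
  carbon tetrachloride: x = 0.230, y = 0.436
  p-xylene: x = 0.323, y = 0.129
  o-xylene: x = 0.313, y = 0.114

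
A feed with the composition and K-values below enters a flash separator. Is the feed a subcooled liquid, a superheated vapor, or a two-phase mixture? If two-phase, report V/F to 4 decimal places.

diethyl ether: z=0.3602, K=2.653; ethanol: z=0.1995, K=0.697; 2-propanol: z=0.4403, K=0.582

ΣzᵢKᵢ = 1.3509; Σzᵢ/Kᵢ = 1.1785.
Both exceed 1, so a two-phase solution exists.
Rachford–Rice: g(ψ) = Σ zᵢ(Kᵢ−1)/(1+ψ(Kᵢ−1)) = 0.
Newton iteration, ψ⁰ = 0.5:
  ψ = 0.5000: g = 0.02207, g' = -0.4434 → ψ = 0.5498
  ψ = 0.5498: g = 0.00044, g' = -0.4262 → ψ = 0.5508
Converged at ψ = 0.5508.

two-phase, V/F = 0.5508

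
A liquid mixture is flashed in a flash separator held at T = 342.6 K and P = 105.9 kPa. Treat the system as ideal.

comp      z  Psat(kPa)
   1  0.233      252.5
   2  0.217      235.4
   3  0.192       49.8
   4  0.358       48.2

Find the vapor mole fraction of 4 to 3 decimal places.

Raoult's law: Kᵢ = Pᵢˢᵃᵗ/P = Pᵢˢᵃᵗ/105.9.
  K_1 = 252.5/105.9 = 2.38432, K_2 = 235.4/105.9 = 2.22285, K_3 = 49.8/105.9 = 0.47025, K_4 = 48.2/105.9 = 0.45515
Rachford–Rice: g(ψ) = Σ zᵢ(Kᵢ−1)/(1+ψ(Kᵢ−1)) = 0.
Feasibility: ΣzᵢKᵢ = 1.291, Σzᵢ/Kᵢ = 1.390 — both > 1, two phases present.
Newton iteration, ψ⁰ = 0.5:
  ψ = 0.500: g = -0.0512, g' = -0.581 → ψ = 0.412
Converged at ψ = 0.412.
Compositions from xᵢ = zᵢ/(1+ψ(Kᵢ−1)), yᵢ = Kᵢxᵢ:
  1: x = 0.148, y = 0.354
  2: x = 0.144, y = 0.321
  3: x = 0.246, y = 0.116
  4: x = 0.462, y = 0.210

y_4 = 0.210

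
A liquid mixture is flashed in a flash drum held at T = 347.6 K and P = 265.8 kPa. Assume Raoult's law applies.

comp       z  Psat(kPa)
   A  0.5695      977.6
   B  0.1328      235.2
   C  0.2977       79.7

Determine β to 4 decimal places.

Raoult's law: Kᵢ = Pᵢˢᵃᵗ/P = Pᵢˢᵃᵗ/265.8.
  K_A = 977.6/265.8 = 3.677953, K_B = 235.2/265.8 = 0.884876, K_C = 79.7/265.8 = 0.299850
Rachford–Rice: g(β) = Σ zᵢ(Kᵢ−1)/(1+β(Kᵢ−1)) = 0.
Check two-phase: ΣzᵢKᵢ = 2.3014 > 1 and Σzᵢ/Kᵢ = 1.2978 > 1, so g(0) = 1.3014 > 0 and g(1) = -0.2978 < 0.
Newton–Raphson from β = 0.41:
  β = 0.4100: g = 0.41854, g' = -1.2170 → β = 0.7539
  β = 0.7539: g = 0.04697, g' = -1.1049 → β = 0.7964
  β = 0.7964: g = -0.00118, g' = -1.1640 → β = 0.7954
Converged at β = 0.7954.

β = 0.7954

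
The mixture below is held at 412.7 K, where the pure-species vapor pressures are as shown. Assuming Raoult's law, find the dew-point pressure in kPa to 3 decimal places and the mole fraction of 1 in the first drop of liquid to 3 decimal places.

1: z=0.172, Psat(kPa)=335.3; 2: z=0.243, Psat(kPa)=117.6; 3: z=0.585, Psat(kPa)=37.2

At the dew point ψ → 1, so Σzᵢ/Kᵢ = 1 with Kᵢ = Pᵢˢᵃᵗ/P ⇒ 1/P = Σzᵢ/Pᵢˢᵃᵗ.
1/P = 0.172/335.3 + 0.243/117.6 + 0.585/37.2 = 0.018305 ⇒ P = 54.630 kPa
xᵢ = zᵢP/Pᵢˢᵃᵗ ⇒ x_1 = 0.172·54.630/335.3 = 0.028

Pdew = 54.630 kPa, x_1 = 0.028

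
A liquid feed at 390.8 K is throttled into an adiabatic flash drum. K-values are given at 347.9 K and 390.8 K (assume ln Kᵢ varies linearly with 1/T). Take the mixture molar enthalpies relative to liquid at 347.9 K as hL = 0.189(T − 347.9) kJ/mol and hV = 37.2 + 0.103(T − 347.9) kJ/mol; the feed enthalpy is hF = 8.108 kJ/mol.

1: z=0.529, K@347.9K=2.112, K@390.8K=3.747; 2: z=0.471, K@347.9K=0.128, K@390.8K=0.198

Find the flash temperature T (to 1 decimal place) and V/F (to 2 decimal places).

Adiabatic flash: solve Rachford–Rice at each trial T, then check hF = ψ·hV(T) + (1−ψ)·hL(T).
  T = 347.9 K: K = (2.112, 0.128), RR gives ψ = 0.183, H_out = 6.811 kJ/mol
  T = 390.8 K: K = (3.747, 0.198), RR gives ψ = 0.488, H_out = 24.466 kJ/mol
  T = 369.4 K: K = (2.862, 0.161), RR gives ψ = 0.378, H_out = 17.420 kJ/mol
  T = 358.6 K: K = (2.468, 0.144), RR gives ψ = 0.297, H_out = 12.807 kJ/mol
  T = 353.2 K: K = (2.284, 0.136), RR gives ψ = 0.245, H_out = 10.019 kJ/mol
  T = 350.5 K: K = (2.195, 0.132), RR gives ψ = 0.215, H_out = 8.453 kJ/mol
  T = 349.2 K: K = (2.153, 0.130), RR gives ψ = 0.200, H_out = 7.650 kJ/mol
Linear interpolation between T = 349.2 (H_out = 7.650) and T = 350.5 (H_out = 8.453) on hF = 8.108 gives T ≈ 349.9 K, at which ψ = 0.21.

T = 349.9 K, V/F = 0.21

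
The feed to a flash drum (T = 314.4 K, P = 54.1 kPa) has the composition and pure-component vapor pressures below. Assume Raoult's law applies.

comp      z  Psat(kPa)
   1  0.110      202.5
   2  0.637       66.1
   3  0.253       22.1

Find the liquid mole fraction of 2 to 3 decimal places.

Raoult's law: Kᵢ = Pᵢˢᵃᵗ/P = Pᵢˢᵃᵗ/54.1.
  K_1 = 202.5/54.1 = 3.74307, K_2 = 66.1/54.1 = 1.22181, K_3 = 22.1/54.1 = 0.40850
Material balance + equilibrium reduce to Σ zᵢ(Kᵢ−1)/(1+V/F(Kᵢ−1)) = 0.
Feasibility: ΣzᵢKᵢ = 1.293, Σzᵢ/Kᵢ = 1.170 — both > 1, two phases present.
Newton–Raphson from V/F = 0.45:
  V/F = 0.450: g = 0.0596, g' = -0.356 → V/F = 0.617
  V/F = 0.617: g = 0.0006, g' = -0.358 → V/F = 0.619
Converged at V/F = 0.619.
Compositions from xᵢ = zᵢ/(1+V/F(Kᵢ−1)), yᵢ = Kᵢxᵢ:
  1: x = 0.041, y = 0.153
  2: x = 0.560, y = 0.684
  3: x = 0.399, y = 0.163

x_2 = 0.560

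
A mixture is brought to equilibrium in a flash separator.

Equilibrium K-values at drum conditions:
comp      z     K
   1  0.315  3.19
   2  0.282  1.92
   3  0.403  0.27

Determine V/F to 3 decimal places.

V/F = 0.544

Rachford–Rice: g(V/F) = Σ zᵢ(Kᵢ−1)/(1+V/F(Kᵢ−1)) = 0.
g(0) = ΣzᵢKᵢ − 1 = 0.655 and g(1) = 1 − Σzᵢ/Kᵢ = -0.738, so a root lies in (0, 1).
Newton iteration, V/F⁰ = 0.5:
  V/F = 0.500: g = 0.0437, g' = -0.989 → V/F = 0.544
Converged at V/F = 0.544.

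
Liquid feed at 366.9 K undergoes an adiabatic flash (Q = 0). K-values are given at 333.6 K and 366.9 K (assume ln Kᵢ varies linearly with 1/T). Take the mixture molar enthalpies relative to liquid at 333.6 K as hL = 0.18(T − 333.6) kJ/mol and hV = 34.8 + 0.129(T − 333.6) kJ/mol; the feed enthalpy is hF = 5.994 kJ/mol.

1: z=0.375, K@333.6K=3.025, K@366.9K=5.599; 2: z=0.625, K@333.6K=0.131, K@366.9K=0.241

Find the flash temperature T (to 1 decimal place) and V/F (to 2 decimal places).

Adiabatic flash: solve Rachford–Rice at each trial T, then check hF = ψ·hV(T) + (1−ψ)·hL(T).
  T = 333.6 K: K = (3.025, 0.131), RR gives ψ = 0.123, H_out = 4.277 kJ/mol
  T = 366.9 K: K = (5.599, 0.241), RR gives ψ = 0.358, H_out = 17.850 kJ/mol
  T = 350.2 K: K = (4.172, 0.180), RR gives ψ = 0.260, H_out = 11.828 kJ/mol
  T = 341.9 K: K = (3.567, 0.154), RR gives ψ = 0.200, H_out = 8.364 kJ/mol
  T = 337.8 K: K = (3.291, 0.142), RR gives ψ = 0.164, H_out = 6.445 kJ/mol
  T = 335.7 K: K = (3.156, 0.137), RR gives ψ = 0.144, H_out = 5.390 kJ/mol
Linear interpolation between T = 335.7 (H_out = 5.390) and T = 337.8 (H_out = 6.445) on hF = 5.994 gives T ≈ 336.9 K, at which ψ = 0.16.

T = 336.9 K, V/F = 0.16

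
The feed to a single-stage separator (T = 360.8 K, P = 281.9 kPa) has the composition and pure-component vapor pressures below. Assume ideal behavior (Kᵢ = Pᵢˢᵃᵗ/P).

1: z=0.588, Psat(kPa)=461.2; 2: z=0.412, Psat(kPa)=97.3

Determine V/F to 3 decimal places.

V/F = 0.250

Raoult's law: Kᵢ = Pᵢˢᵃᵗ/P = Pᵢˢᵃᵗ/281.9.
  K_1 = 461.2/281.9 = 1.63604, K_2 = 97.3/281.9 = 0.34516
Binary case is linear: z₁(K₁−1)(1+V/F(K₂−1)) + z₂(K₂−1)(1+V/F(K₁−1)) = 0
⇒ V/F = [z₁(K₁−1)+z₂(K₂−1)] / [−(K₁−1)(K₂−1)] = 0.1042/0.4165 = 0.250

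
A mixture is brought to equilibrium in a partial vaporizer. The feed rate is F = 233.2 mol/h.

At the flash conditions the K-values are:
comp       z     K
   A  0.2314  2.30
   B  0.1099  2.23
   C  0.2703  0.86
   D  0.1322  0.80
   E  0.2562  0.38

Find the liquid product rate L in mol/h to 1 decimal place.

L = 135.3 mol/h

Newton iteration, β⁰ = 0.54:
  β = 0.5400: g = -0.05140, g' = -0.4304 → β = 0.4206
  β = 0.4206: g = -0.00038, g' = -0.4282 → β = 0.4197
Converged at β = 0.4197.
Then V = β·F = 0.4197·233.2 = 97.9 mol/h and L = F − V = 135.3 mol/h.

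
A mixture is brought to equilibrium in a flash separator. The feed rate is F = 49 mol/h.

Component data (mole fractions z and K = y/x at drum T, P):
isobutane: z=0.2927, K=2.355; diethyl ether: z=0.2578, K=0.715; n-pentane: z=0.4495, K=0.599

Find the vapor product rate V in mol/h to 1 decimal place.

V = 14.3 mol/h

Rachford–Rice: g(V/F) = Σ zᵢ(Kᵢ−1)/(1+V/F(Kᵢ−1)) = 0.
Check two-phase: ΣzᵢKᵢ = 1.1429 > 1 and Σzᵢ/Kᵢ = 1.2353 > 1, so g(0) = 0.1429 > 0 and g(1) = -0.2353 < 0.
Iterate (Newton) starting at V/F = 0.42:
  V/F = 0.4200: g = -0.04746, g' = -0.3498 → V/F = 0.2843
  V/F = 0.2843: g = 0.00290, g' = -0.3969 → V/F = 0.2917
Converged at V/F = 0.2917.
Then V = V/F·F = 0.2917·49 = 14.3 mol/h and L = F − V = 34.7 mol/h.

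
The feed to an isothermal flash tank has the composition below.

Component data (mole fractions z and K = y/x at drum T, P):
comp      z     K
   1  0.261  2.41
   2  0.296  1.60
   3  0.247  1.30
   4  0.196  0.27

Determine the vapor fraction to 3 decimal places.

ψ = 0.811

Rachford–Rice: g(ψ) = Σ zᵢ(Kᵢ−1)/(1+ψ(Kᵢ−1)) = 0.
g(0) = ΣzᵢKᵢ − 1 = 0.477 and g(1) = 1 − Σzᵢ/Kᵢ = -0.209, so a root lies in (0, 1).
Newton iteration, ψ⁰ = 0.5:
  ψ = 0.500: g = 0.1916, g' = -0.517 → ψ = 0.870
  ψ = 0.870: g = -0.0516, g' = -0.950 → ψ = 0.816
  ψ = 0.816: g = -0.0039, g' = -0.813 → ψ = 0.811
Converged at ψ = 0.811.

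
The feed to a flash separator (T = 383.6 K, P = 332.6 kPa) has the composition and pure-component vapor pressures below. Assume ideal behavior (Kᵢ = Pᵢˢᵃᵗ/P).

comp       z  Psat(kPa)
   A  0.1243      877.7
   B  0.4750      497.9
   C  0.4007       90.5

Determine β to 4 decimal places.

Raoult's law: Kᵢ = Pᵢˢᵃᵗ/P = Pᵢˢᵃᵗ/332.6.
  K_A = 877.7/332.6 = 2.638906, K_B = 497.9/332.6 = 1.496993, K_C = 90.5/332.6 = 0.272099
Let β = V/F and solve Σ zᵢ(Kᵢ−1)/(1+β(Kᵢ−1)) = 0.
Check two-phase: ΣzᵢKᵢ = 1.1481 > 1 and Σzᵢ/Kᵢ = 1.8370 > 1, so g(0) = 0.1481 > 0 and g(1) = -0.8370 < 0.
Newton–Raphson from β = 0.67:
  β = 0.6700: g = -0.29513, g' = -0.9508 → β = 0.3596
  β = 0.3596: g = -0.06663, g' = -0.6062 → β = 0.2497
  β = 0.2497: g = -0.00188, g' = -0.5781 → β = 0.2464
Converged at β = 0.2464.

β = 0.2464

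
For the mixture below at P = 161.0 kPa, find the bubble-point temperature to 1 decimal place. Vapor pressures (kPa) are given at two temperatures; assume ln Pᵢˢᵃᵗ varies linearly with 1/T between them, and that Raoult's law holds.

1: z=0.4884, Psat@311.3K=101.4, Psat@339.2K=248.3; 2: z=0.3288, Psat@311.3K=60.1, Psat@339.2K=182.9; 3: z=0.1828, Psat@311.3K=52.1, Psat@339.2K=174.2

Bubble-point temperature: ΣzᵢPᵢˢᵃᵗ(T) = P. Interpolate ln Pᵢˢᵃᵗ = aᵢ + bᵢ/T.
  T = 311.3 K: ΣzᵢPᵢˢᵃᵗ = 78.81 kPa
  T = 339.2 K: ΣzᵢPᵢˢᵃᵗ = 213.25 kPa
  T = 325.2 K: ΣzᵢPᵢˢᵃᵗ = 131.94 kPa
  T = 332.2 K: ΣzᵢPᵢˢᵃᵗ = 168.51 kPa
  T = 328.7 K: ΣzᵢPᵢˢᵃᵗ = 149.29 kPa
  T = 330.4 K: ΣzᵢPᵢˢᵃᵗ = 158.38 kPa
Interpolating between 330.4 K and 332.2 K gives T ≈ 330.9 K.

T = 330.9 K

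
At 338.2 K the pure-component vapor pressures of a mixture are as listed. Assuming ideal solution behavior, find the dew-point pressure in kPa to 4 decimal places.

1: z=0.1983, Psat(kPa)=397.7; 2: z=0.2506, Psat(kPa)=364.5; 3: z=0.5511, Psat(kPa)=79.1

Pdew = 122.6503 kPa

At the dew point ψ → 1, so Σzᵢ/Kᵢ = 1 with Kᵢ = Pᵢˢᵃᵗ/P ⇒ 1/P = Σzᵢ/Pᵢˢᵃᵗ.
1/P = 0.1983/397.7 + 0.2506/364.5 + 0.5511/79.1 = 0.0081533 ⇒ P = 122.6503 kPa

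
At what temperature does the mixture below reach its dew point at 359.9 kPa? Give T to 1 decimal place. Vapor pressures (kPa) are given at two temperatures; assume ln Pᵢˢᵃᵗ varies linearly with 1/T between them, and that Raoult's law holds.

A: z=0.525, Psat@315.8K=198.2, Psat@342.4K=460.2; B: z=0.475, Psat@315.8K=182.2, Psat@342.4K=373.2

Dew-point temperature: Σzᵢ·P/Pᵢˢᵃᵗ(T) = 1. Interpolate ln Pᵢˢᵃᵗ = aᵢ + bᵢ/T.
  T = 315.8 K: ΣzᵢP/Pᵢˢᵃᵗ = 1.8916
  T = 342.4 K: ΣzᵢP/Pᵢˢᵃᵗ = 0.8686
  T = 329.1 K: ΣzᵢP/Pᵢˢᵃᵗ = 1.2612
  T = 335.8 K: ΣzᵢP/Pᵢˢᵃᵗ = 1.0413
  T = 339.1 K: ΣzᵢP/Pᵢˢᵃᵗ = 0.9502
  T = 337.5 K: ΣzᵢP/Pᵢˢᵃᵗ = 0.9931
  T = 336.6 K: ΣzᵢP/Pᵢˢᵃᵗ = 1.0182
  T = 337.1 K: ΣzᵢP/Pᵢˢᵃᵗ = 1.0042
  T = 337.3 K: ΣzᵢP/Pᵢˢᵃᵗ = 0.9986
Interpolating between 337.1 K and 337.3 K gives T ≈ 337.2 K.

T = 337.2 K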